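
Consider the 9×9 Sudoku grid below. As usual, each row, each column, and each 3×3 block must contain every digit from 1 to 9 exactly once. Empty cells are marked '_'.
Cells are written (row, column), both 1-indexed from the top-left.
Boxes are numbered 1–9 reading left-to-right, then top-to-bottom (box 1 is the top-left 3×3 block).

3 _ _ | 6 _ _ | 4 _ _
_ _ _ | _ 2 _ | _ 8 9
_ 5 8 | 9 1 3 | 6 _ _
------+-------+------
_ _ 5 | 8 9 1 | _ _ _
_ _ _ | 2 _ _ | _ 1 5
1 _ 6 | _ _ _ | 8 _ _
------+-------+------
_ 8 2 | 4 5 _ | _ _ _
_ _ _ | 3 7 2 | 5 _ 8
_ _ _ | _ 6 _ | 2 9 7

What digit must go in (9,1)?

5

Cell (9,1) itself could take any of {4, 5} by direct elimination.
Consider where 5 can go in row 9.
(9,2) is out (column 2 already has a 5).
(9,3) is out (column 3 already has a 5).
(9,4) is out (box 8 already has a 5).
(9,6) is out (box 8 already has a 5).
So the only cell in row 9 that can hold 5 is (9,1).
Therefore (9,1) = 5.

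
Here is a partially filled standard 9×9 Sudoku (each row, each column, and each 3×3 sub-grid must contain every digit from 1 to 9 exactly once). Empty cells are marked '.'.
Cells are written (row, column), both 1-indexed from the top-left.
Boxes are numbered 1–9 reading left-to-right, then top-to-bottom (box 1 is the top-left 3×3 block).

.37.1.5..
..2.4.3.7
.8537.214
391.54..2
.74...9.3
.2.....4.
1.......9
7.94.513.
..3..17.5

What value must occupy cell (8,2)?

6

Row 8 already contains {1, 3, 4, 5, 7, 9}.
Column 2 already contains {2, 3, 7, 8, 9}.
Its 3×3 block (box 7) already contains {1, 3, 7, 9}.
The only value from 1–9 not eliminated is 6, so (8,2) = 6.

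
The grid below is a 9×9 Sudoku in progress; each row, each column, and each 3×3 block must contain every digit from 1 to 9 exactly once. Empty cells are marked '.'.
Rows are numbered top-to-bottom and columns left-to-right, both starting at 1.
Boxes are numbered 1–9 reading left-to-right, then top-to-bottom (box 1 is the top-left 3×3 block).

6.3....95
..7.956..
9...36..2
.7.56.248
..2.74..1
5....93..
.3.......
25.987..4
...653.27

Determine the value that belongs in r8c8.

3

Cell r8c8 itself could take any of {1, 3, 6} by direct elimination.
Consider where 3 can go in row 8.
r8c3 is out (column 3 already has a 3).
r8c7 is out (column 7 already has a 3).
So the only cell in row 8 that can hold 3 is r8c8.
Therefore r8c8 = 3.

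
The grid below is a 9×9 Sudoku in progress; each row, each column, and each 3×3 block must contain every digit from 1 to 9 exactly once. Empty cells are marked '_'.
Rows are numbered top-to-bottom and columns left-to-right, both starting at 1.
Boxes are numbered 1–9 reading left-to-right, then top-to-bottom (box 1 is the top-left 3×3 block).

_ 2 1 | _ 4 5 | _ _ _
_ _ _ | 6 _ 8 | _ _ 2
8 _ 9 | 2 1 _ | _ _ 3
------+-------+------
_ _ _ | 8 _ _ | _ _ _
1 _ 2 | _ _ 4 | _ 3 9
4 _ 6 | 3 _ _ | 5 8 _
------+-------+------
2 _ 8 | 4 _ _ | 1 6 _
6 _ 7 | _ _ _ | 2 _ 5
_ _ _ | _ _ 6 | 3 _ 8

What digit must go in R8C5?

8

Cell R8C5 itself could take any of {3, 8, 9} by direct elimination.
Consider where 8 can go in column 5.
R2C5 is out (row 2 already has a 8). R4C5 is out (row 4 already has a 8). R5C5 is out (box 5 already has a 8). R6C5 is out (row 6 already has a 8). The remaining empty cells in column 5 are similarly blocked.
So the only cell in column 5 that can hold 8 is R8C5.
Therefore R8C5 = 8.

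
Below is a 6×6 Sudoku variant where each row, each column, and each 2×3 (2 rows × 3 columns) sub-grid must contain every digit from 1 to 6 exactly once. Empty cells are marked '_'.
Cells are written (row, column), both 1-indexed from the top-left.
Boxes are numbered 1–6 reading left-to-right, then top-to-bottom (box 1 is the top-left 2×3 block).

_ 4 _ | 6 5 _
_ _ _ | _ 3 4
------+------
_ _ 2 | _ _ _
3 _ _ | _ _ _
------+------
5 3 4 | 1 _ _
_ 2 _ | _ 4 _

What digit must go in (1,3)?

Cell (1,3) itself could take any of {1, 3} by direct elimination.
Consider where 3 can go in box 1.
(1,1) is out (column 1 already has a 3).
(2,1) is out (row 2 already has a 3).
(2,2) is out (row 2 already has a 3).
(2,3) is out (row 2 already has a 3).
So the only cell in box 1 that can hold 3 is (1,3).
Therefore (1,3) = 3.

3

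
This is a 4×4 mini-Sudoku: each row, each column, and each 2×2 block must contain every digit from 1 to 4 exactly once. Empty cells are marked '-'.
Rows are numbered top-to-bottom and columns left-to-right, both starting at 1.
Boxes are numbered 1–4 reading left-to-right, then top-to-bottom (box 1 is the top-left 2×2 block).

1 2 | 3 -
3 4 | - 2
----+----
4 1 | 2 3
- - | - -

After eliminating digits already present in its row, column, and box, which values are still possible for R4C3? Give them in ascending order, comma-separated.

1,4

Row 4 already contains {}.
Column 3 already contains {2, 3}.
Its 2×2 block (box 4) already contains {2, 3}.
Removing those from 1–4 leaves {1, 4} as the candidates for R4C3.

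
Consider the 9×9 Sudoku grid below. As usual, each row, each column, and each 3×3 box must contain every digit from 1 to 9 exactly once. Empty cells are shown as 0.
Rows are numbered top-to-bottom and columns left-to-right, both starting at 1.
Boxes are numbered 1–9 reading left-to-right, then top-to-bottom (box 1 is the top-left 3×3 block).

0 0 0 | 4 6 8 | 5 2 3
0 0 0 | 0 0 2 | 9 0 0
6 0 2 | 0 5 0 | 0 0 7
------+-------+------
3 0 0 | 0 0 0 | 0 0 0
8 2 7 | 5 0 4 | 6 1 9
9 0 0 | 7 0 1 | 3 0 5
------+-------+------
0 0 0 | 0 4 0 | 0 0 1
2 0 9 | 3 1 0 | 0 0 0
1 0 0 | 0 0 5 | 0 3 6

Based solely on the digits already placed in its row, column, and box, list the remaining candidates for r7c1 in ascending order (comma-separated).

5,7

Row 7 already contains {1, 4}.
Column 1 already contains {1, 2, 3, 6, 8, 9}.
Its 3×3 block (box 7) already contains {1, 2, 9}.
Removing those from 1–9 leaves {5, 7} as the candidates for r7c1.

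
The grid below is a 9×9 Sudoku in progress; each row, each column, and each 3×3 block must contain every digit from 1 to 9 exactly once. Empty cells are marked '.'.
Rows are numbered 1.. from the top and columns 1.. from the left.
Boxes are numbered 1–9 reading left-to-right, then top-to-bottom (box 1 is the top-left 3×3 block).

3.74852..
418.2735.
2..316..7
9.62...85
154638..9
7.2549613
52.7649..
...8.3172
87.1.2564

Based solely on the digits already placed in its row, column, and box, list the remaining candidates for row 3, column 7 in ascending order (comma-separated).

Row 3 already contains {1, 2, 3, 6, 7}.
Column 7 already contains {1, 2, 3, 5, 6, 9}.
Its 3×3 block (box 3) already contains {2, 3, 5, 7}.
Removing those from 1–9 leaves {4, 8} as the candidates for row 3, column 7.

4,8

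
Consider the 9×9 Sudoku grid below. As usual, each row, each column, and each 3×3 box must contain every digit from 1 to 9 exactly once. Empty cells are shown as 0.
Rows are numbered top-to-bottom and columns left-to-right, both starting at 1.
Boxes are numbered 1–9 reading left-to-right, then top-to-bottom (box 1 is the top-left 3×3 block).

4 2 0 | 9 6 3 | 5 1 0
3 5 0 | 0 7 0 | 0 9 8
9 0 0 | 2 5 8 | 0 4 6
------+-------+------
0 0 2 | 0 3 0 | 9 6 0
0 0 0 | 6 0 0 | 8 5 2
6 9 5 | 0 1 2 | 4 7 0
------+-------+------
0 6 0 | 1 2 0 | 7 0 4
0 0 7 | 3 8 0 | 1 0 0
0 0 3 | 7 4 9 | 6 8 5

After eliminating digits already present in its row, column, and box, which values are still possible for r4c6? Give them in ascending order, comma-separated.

4,5,7

Row 4 already contains {2, 3, 6, 9}.
Column 6 already contains {2, 3, 8, 9}.
Its 3×3 block (box 5) already contains {1, 2, 3, 6}.
Removing those from 1–9 leaves {4, 5, 7} as the candidates for r4c6.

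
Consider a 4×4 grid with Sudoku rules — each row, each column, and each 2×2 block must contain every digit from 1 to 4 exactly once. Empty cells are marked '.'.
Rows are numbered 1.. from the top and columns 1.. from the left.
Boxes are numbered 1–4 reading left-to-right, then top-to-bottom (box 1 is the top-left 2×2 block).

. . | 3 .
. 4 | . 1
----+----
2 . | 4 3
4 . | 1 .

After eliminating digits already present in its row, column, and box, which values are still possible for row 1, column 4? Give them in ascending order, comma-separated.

Row 1 already contains {3}.
Column 4 already contains {1, 3}.
Its 2×2 block (box 2) already contains {1, 3}.
Removing those from 1–4 leaves {2, 4} as the candidates for row 1, column 4.

2,4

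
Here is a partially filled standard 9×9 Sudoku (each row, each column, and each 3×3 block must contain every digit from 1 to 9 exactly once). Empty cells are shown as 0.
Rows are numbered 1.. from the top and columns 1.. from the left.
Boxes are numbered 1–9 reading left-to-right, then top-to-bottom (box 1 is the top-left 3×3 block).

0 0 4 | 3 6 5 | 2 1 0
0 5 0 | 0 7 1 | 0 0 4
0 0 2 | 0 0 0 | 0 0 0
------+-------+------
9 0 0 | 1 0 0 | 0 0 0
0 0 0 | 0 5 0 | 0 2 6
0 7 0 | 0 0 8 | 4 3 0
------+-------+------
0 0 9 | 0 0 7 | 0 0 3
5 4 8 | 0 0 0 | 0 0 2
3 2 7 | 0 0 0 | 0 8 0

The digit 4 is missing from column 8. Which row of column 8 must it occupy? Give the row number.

Consider where 4 can go in column 8.
row 2, column 8 is out (row 2 already has a 4).
row 3, column 8 is out (box 3 already has a 4).
row 4, column 8 is out (box 6 already has a 4).
row 8, column 8 is out (row 8 already has a 4).
So the only cell in column 8 that can hold 4 is row 7, column 8.
That is row 7.

7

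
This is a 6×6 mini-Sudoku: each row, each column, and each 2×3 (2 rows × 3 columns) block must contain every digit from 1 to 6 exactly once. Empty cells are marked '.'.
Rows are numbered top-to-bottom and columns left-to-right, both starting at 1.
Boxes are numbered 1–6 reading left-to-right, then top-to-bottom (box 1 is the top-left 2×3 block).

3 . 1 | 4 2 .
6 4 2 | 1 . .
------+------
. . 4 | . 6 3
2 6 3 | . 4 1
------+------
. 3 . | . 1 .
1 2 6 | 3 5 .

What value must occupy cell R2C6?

Row 2 already contains {1, 2, 4, 6}.
Column 6 already contains {1, 3}.
Its 2×3 block (box 2) already contains {1, 2, 4}.
The only value from 1–6 not eliminated is 5, so R2C6 = 5.

5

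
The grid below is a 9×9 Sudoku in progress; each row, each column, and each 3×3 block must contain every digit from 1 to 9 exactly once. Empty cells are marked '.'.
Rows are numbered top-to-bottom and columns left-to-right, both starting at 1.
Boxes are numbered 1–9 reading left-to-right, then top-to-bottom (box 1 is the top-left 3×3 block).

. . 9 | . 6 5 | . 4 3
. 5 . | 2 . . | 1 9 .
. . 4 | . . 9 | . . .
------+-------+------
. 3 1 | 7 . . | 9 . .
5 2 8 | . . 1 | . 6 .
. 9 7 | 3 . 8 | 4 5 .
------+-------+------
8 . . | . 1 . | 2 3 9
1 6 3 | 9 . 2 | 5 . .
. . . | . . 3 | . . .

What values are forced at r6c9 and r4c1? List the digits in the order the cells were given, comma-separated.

1,4

For r6c9:
  Consider where 1 can go in box 6.
  r4c8 is out (row 4 already has a 1).
  r4c9 is out (row 4 already has a 1).
  r5c7 is out (row 5 already has a 1).
  r5c9 is out (row 5 already has a 1).
  So the only cell in box 6 that can hold 1 is r6c9.
  So r6c9 = 1.
For r4c1:
  Consider where 4 can go in box 4.
  r6c1 is out (row 6 already has a 4).
  So the only cell in box 4 that can hold 4 is r4c1.
  So r4c1 = 4.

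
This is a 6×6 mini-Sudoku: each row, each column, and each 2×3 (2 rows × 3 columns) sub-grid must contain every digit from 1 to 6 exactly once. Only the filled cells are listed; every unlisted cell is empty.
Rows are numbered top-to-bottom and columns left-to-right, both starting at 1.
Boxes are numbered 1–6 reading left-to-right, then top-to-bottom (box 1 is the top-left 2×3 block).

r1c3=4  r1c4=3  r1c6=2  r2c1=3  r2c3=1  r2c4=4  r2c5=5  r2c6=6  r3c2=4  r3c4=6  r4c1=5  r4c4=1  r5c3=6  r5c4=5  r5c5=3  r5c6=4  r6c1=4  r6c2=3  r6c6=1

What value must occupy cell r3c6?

5

Cell r3c6 itself could take any of {3, 5} by direct elimination.
Consider where 5 can go in column 6.
r4c6 is out (row 4 already has a 5).
So the only cell in column 6 that can hold 5 is r3c6.
Therefore r3c6 = 5.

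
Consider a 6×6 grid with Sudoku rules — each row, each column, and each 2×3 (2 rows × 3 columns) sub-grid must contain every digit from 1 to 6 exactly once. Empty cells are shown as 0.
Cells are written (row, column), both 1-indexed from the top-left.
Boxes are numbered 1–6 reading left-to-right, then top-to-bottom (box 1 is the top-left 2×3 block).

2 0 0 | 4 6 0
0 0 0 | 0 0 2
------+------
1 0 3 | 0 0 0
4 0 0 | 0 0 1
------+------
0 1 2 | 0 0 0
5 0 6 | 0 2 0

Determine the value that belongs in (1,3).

1

Cell (1,3) itself could take any of {1, 5} by direct elimination.
Consider where 1 can go in row 1.
(1,2) is out (column 2 already has a 1).
(1,6) is out (column 6 already has a 1).
So the only cell in row 1 that can hold 1 is (1,3).
Therefore (1,3) = 1.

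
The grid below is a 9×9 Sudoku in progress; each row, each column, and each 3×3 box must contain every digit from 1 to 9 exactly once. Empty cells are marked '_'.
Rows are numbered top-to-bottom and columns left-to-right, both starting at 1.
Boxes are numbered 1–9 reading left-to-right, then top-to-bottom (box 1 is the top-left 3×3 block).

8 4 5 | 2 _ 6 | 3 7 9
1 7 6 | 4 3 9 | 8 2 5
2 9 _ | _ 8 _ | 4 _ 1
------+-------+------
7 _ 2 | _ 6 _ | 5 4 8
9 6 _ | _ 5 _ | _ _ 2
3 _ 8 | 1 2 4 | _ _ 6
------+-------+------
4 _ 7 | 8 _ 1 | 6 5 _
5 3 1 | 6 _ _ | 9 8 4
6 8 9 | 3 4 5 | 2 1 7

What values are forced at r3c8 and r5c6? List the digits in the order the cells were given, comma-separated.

6,8

For r3c8:
  Row 3 already contains {1, 2, 4, 8, 9}.
  Column 8 already contains {1, 2, 4, 5, 7, 8}.
  Its 3×3 block (box 3) already contains {1, 2, 3, 4, 5, 7, 8, 9}.
  The only value from 1–9 not eliminated is 6, so r3c8 = 6.
For r5c6:
  Consider where 8 can go in column 6.
  r3c6 is out (row 3 already has a 8).
  r4c6 is out (row 4 already has a 8).
  r8c6 is out (row 8 already has a 8).
  So the only cell in column 6 that can hold 8 is r5c6.
  So r5c6 = 8.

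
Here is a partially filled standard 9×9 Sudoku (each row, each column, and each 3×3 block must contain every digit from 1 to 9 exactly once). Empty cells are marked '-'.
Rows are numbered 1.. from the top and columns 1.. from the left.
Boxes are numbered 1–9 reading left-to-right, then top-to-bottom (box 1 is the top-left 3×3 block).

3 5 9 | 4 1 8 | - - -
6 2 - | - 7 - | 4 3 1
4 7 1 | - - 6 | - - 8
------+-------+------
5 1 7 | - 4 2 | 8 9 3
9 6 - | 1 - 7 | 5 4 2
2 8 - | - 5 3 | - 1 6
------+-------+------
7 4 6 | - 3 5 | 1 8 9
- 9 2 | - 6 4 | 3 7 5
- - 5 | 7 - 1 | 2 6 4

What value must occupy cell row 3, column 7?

9

Row 3 already contains {1, 4, 6, 7, 8}.
Column 7 already contains {1, 2, 3, 4, 5, 8}.
Its 3×3 block (box 3) already contains {1, 3, 4, 8}.
The only value from 1–9 not eliminated is 9, so row 3, column 7 = 9.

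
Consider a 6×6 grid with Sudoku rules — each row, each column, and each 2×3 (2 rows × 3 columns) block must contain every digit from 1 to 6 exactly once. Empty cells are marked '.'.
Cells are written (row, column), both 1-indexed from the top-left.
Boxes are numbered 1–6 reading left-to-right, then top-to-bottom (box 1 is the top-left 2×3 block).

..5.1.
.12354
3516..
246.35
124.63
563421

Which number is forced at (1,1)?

Cell (1,1) itself could take any of {4, 6} by direct elimination.
Consider where 4 can go in column 1.
(2,1) is out (row 2 already has a 4).
So the only cell in column 1 that can hold 4 is (1,1).
Therefore (1,1) = 4.

4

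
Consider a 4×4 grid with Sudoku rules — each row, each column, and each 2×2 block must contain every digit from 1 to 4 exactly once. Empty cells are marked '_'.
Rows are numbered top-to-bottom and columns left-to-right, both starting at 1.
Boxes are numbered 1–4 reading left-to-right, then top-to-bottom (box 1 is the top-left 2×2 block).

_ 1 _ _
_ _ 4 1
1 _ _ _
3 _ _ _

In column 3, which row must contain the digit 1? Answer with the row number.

4

Consider where 1 can go in column 3.
R1C3 is out (row 1 already has a 1).
R3C3 is out (row 3 already has a 1).
So the only cell in column 3 that can hold 1 is R4C3.
That is row 4.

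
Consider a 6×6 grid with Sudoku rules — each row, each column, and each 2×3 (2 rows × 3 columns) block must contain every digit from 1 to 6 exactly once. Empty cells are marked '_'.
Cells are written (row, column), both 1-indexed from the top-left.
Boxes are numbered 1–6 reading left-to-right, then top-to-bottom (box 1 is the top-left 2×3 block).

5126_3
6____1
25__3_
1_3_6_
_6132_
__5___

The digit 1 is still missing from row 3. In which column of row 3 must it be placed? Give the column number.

4

Consider where 1 can go in row 3.
(3,3) is out (column 3 already has a 1).
(3,6) is out (column 6 already has a 1).
So the only cell in row 3 that can hold 1 is (3,4).
That is column 4.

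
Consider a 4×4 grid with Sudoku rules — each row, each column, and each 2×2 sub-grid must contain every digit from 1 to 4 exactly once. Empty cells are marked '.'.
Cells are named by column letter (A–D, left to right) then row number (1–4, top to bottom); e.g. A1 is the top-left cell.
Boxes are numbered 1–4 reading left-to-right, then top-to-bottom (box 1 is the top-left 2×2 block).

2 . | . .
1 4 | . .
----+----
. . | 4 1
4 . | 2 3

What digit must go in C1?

Cell C1 itself could take any of {1, 3} by direct elimination.
Consider where 1 can go in column C.
C2 is out (row 2 already has a 1).
So the only cell in column C that can hold 1 is C1.
Therefore C1 = 1.

1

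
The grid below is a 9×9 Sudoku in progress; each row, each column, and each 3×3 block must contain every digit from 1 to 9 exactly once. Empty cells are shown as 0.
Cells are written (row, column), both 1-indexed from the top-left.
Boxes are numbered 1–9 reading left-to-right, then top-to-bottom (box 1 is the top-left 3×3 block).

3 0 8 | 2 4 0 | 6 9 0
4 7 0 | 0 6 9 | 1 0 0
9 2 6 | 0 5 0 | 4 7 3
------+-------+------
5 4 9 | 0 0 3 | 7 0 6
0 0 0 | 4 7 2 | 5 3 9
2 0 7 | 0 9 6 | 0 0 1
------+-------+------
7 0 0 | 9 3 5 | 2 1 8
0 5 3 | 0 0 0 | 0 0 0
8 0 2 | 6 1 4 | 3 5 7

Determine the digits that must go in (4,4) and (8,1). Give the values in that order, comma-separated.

1,1

For (4,4):
  Consider where 1 can go in box 5.
  (4,5) is out (column 5 already has a 1).
  (6,4) is out (row 6 already has a 1).
  So the only cell in box 5 that can hold 1 is (4,4).
  So (4,4) = 1.
For (8,1):
  Consider where 1 can go in row 8.
  (8,4) is out (box 8 already has a 1). (8,5) is out (column 5 already has a 1). (8,6) is out (box 8 already has a 1). (8,7) is out (column 7 already has a 1). The remaining empty cells in row 8 are similarly blocked.
  So the only cell in row 8 that can hold 1 is (8,1).
  So (8,1) = 1.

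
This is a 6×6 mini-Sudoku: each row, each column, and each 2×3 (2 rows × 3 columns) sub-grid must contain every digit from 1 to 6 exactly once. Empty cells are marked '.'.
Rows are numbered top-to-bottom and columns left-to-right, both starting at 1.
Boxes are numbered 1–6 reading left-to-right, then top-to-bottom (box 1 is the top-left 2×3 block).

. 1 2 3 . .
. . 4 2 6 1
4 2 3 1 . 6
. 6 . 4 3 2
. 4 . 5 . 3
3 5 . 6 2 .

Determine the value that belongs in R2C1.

5

Row 2 already contains {1, 2, 4, 6}.
Column 1 already contains {3, 4}.
Its 2×3 block (box 1) already contains {1, 2, 4}.
The only value from 1–6 not eliminated is 5, so R2C1 = 5.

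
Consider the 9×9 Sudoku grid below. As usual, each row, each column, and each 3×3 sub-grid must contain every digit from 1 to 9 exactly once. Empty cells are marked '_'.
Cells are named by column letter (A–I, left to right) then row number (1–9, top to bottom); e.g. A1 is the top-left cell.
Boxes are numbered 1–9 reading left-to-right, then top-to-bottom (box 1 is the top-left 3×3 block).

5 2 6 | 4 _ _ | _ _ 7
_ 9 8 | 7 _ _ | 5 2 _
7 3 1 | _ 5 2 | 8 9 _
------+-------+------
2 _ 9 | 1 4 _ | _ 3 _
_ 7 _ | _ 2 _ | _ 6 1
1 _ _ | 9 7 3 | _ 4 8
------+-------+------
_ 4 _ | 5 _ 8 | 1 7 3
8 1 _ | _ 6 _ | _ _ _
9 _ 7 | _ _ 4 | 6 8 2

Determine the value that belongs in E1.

Cell E1 itself could take any of {1, 3, 8, 9} by direct elimination.
Consider where 8 can go in column E.
E2 is out (row 2 already has a 8).
E7 is out (row 7 already has a 8).
E9 is out (row 9 already has a 8).
So the only cell in column E that can hold 8 is E1.
Therefore E1 = 8.

8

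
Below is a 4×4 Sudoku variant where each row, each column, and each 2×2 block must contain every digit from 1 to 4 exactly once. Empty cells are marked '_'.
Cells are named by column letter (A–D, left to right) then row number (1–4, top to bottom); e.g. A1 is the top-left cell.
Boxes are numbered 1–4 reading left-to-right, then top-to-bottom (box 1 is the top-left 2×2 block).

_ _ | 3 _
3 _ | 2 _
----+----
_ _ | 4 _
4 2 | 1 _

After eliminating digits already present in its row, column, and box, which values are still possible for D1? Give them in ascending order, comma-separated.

1,4

Row 1 already contains {3}.
Column D already contains {}.
Its 2×2 block (box 2) already contains {2, 3}.
Removing those from 1–4 leaves {1, 4} as the candidates for D1.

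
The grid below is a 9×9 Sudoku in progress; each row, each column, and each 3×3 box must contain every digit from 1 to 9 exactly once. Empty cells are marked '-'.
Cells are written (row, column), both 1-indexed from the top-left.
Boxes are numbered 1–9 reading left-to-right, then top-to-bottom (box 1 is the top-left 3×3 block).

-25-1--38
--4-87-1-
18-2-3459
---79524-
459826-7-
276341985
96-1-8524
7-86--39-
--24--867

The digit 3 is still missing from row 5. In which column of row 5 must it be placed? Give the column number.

Consider where 3 can go in row 5.
(5,7) is out (column 7 already has a 3).
So the only cell in row 5 that can hold 3 is (5,9).
That is column 9.

9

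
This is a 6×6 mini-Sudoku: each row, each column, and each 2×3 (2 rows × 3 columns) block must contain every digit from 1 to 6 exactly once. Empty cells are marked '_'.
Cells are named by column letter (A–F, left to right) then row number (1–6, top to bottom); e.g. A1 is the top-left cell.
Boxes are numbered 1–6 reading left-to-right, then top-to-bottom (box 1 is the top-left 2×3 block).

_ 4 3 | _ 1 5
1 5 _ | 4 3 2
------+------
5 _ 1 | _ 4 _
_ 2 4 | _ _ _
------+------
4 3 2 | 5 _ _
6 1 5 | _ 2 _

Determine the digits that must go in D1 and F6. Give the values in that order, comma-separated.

For D1:
  Row 1 already contains {1, 3, 4, 5}.
  Column D already contains {4, 5}.
  Its 2×3 block (box 2) already contains {1, 2, 3, 4, 5}.
  The only value from 1–6 not eliminated is 6, so D1 = 6.
For F6:
  Consider where 4 can go in box 6.
  E5 is out (row 5 already has a 4).
  F5 is out (row 5 already has a 4).
  D6 is out (column D already has a 4).
  So the only cell in box 6 that can hold 4 is F6.
  So F6 = 4.

6,4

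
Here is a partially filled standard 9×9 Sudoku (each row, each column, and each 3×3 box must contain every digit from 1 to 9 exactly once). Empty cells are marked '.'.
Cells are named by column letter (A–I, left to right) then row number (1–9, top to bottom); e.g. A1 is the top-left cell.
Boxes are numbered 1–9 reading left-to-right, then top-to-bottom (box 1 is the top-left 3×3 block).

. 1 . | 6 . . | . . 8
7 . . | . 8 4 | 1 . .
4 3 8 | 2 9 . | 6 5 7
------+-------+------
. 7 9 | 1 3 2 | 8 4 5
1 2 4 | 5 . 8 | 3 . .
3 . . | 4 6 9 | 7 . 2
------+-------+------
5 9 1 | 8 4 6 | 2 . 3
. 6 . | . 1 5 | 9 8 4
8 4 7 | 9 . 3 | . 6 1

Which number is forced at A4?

6

Row 4 already contains {1, 2, 3, 4, 5, 7, 8, 9}.
Column A already contains {1, 3, 4, 5, 7, 8}.
Its 3×3 block (box 4) already contains {1, 2, 3, 4, 7, 9}.
The only value from 1–9 not eliminated is 6, so A4 = 6.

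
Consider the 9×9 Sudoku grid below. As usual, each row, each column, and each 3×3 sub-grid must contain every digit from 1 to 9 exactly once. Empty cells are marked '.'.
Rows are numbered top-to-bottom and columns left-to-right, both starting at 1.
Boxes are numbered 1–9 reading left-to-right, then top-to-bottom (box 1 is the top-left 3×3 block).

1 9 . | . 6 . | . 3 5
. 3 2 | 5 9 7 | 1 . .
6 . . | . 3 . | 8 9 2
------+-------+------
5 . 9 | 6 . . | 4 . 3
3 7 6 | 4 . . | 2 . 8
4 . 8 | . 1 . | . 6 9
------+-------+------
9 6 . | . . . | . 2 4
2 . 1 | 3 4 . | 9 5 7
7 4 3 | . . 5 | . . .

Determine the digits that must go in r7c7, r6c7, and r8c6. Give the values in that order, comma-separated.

3,5,6

For r7c7:
  Row 7 already contains {2, 4, 6, 9}.
  Column 7 already contains {1, 2, 4, 8, 9}.
  Its 3×3 block (box 9) already contains {2, 4, 5, 7, 9}.
  The only value from 1–9 not eliminated is 3, so r7c7 = 3.
For r6c7:
  Consider where 5 can go in box 6.
  r4c8 is out (row 4 already has a 5).
  r5c8 is out (column 8 already has a 5).
  So the only cell in box 6 that can hold 5 is r6c7.
  So r6c7 = 5.
For r8c6:
  Consider where 6 can go in column 6.
  r1c6 is out (row 1 already has a 6). r3c6 is out (row 3 already has a 6). r4c6 is out (row 4 already has a 6). r5c6 is out (row 5 already has a 6). The remaining empty cells in column 6 are similarly blocked.
  So the only cell in column 6 that can hold 6 is r8c6.
  So r8c6 = 6.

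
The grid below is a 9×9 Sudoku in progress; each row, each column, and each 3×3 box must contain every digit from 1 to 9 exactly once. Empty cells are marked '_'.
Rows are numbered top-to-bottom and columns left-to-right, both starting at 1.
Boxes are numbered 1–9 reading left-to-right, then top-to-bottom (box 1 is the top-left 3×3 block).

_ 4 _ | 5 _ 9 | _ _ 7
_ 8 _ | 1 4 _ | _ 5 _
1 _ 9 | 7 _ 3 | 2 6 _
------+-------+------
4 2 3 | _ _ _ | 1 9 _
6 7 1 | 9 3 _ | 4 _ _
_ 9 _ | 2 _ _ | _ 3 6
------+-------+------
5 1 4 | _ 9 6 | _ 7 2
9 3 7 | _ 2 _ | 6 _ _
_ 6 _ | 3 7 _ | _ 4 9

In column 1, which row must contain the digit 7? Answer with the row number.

Consider where 7 can go in column 1.
r1c1 is out (row 1 already has a 7).
r6c1 is out (box 4 already has a 7).
r9c1 is out (row 9 already has a 7).
So the only cell in column 1 that can hold 7 is r2c1.
That is row 2.

2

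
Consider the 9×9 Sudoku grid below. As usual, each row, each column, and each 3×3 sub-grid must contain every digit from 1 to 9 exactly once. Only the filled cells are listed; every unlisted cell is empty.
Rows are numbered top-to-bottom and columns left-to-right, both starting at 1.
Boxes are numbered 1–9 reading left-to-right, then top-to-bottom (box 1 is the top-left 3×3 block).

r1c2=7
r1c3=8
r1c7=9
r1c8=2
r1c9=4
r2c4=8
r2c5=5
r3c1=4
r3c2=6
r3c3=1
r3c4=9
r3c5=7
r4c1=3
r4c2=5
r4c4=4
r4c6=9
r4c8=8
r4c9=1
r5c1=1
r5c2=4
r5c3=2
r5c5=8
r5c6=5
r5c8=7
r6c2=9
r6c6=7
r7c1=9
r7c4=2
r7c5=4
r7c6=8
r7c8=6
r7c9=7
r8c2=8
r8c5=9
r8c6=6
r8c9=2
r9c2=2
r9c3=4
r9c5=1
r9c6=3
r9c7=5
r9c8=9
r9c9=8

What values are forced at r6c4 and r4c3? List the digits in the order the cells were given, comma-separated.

For r6c4:
  Consider where 1 can go in box 5.
  r4c5 is out (row 4 already has a 1).
  r5c4 is out (row 5 already has a 1).
  r6c5 is out (column 5 already has a 1).
  So the only cell in box 5 that can hold 1 is r6c4.
  So r6c4 = 1.
For r4c3:
  Consider where 7 can go in row 4.
  r4c5 is out (column 5 already has a 7).
  r4c7 is out (box 6 already has a 7).
  So the only cell in row 4 that can hold 7 is r4c3.
  So r4c3 = 7.

1,7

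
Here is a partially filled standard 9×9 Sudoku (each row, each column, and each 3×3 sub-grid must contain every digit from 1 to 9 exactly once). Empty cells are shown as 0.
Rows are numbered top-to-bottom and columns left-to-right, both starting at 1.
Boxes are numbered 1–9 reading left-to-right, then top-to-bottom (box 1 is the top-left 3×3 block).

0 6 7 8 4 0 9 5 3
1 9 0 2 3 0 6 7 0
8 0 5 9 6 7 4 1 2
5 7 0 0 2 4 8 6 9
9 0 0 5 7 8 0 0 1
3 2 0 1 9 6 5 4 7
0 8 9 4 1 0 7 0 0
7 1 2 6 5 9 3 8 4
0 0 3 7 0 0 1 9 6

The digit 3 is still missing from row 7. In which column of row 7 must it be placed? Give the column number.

Consider where 3 can go in row 7.
r7c1 is out (column 1 already has a 3).
r7c8 is out (box 9 already has a 3).
r7c9 is out (column 9 already has a 3).
So the only cell in row 7 that can hold 3 is r7c6.
That is column 6.

6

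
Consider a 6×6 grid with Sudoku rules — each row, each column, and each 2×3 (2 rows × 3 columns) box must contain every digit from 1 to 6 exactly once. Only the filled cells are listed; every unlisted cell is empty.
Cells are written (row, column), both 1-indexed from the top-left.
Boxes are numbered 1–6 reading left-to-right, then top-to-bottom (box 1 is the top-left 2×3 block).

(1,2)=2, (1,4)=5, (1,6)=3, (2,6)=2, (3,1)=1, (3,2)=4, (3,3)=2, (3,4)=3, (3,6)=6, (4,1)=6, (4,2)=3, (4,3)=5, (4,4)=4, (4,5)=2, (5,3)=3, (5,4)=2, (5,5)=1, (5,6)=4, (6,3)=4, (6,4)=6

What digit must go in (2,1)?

Cell (2,1) itself could take any of {3, 4, 5} by direct elimination.
Consider where 3 can go in row 2.
(2,2) is out (column 2 already has a 3).
(2,3) is out (column 3 already has a 3).
(2,4) is out (column 4 already has a 3).
(2,5) is out (box 2 already has a 3).
So the only cell in row 2 that can hold 3 is (2,1).
Therefore (2,1) = 3.

3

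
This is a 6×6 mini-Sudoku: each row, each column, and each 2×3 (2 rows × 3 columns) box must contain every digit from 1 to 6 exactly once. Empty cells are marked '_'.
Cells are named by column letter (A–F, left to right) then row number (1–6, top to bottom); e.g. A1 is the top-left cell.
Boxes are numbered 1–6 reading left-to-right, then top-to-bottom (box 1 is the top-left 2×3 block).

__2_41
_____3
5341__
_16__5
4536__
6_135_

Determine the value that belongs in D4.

Cell D4 itself could take any of {2, 4} by direct elimination.
Consider where 4 can go in box 4.
E3 is out (row 3 already has a 4).
F3 is out (row 3 already has a 4).
E4 is out (column E already has a 4).
So the only cell in box 4 that can hold 4 is D4.
Therefore D4 = 4.

4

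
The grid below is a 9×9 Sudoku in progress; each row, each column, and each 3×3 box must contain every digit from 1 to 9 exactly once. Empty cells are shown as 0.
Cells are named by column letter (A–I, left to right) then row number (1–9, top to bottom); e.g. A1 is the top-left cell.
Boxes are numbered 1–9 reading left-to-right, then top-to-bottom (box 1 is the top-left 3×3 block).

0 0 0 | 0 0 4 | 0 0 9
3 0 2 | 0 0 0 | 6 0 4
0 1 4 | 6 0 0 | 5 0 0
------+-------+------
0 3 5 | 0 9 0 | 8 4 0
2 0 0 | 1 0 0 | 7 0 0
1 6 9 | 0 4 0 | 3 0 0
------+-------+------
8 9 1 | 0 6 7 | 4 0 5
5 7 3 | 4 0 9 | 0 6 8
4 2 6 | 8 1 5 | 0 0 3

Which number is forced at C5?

8

Row 5 already contains {1, 2, 7}.
Column C already contains {1, 2, 3, 4, 5, 6, 9}.
Its 3×3 block (box 4) already contains {1, 2, 3, 5, 6, 9}.
The only value from 1–9 not eliminated is 8, so C5 = 8.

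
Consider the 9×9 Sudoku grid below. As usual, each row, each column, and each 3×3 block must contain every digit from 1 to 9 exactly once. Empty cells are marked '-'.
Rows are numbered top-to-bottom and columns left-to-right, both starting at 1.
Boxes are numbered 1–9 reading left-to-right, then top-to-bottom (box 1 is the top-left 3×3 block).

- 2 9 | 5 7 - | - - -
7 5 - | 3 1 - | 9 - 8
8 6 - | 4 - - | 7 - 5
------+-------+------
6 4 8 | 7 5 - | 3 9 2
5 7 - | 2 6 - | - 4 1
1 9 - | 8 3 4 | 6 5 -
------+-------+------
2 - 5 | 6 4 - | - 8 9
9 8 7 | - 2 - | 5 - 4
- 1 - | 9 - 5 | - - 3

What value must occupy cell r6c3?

Row 6 already contains {1, 3, 4, 5, 6, 8, 9}.
Column 3 already contains {5, 7, 8, 9}.
Its 3×3 block (box 4) already contains {1, 4, 5, 6, 7, 8, 9}.
The only value from 1–9 not eliminated is 2, so r6c3 = 2.

2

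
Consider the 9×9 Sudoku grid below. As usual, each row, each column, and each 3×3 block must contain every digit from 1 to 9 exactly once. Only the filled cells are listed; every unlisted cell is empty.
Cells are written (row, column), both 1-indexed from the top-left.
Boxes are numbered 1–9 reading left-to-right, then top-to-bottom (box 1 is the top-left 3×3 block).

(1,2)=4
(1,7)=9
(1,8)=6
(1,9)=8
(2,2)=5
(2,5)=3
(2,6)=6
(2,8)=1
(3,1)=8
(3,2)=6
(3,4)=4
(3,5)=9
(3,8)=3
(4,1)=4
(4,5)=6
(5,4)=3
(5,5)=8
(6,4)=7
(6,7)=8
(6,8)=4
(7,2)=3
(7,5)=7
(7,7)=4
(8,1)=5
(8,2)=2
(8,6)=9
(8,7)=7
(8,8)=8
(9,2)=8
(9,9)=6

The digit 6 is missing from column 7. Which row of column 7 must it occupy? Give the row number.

5

Consider where 6 can go in column 7.
(2,7) is out (row 2 already has a 6).
(3,7) is out (row 3 already has a 6).
(4,7) is out (row 4 already has a 6).
(9,7) is out (row 9 already has a 6).
So the only cell in column 7 that can hold 6 is (5,7).
That is row 5.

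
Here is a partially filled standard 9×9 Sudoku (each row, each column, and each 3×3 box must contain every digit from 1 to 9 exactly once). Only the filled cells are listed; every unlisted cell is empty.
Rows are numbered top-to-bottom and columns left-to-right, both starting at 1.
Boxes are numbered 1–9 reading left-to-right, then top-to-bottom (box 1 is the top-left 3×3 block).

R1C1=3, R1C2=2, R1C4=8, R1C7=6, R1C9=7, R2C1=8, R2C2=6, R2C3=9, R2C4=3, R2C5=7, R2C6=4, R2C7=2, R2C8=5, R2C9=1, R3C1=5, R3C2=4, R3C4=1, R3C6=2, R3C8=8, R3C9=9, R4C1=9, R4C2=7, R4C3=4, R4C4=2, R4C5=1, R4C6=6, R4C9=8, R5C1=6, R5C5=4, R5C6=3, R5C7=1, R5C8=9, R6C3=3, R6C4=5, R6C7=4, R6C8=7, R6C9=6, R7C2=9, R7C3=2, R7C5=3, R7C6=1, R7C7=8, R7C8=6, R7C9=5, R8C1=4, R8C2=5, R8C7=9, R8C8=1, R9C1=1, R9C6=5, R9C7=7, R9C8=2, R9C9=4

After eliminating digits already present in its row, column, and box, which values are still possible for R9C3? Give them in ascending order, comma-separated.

6,8

Row 9 already contains {1, 2, 4, 5, 7}.
Column 3 already contains {2, 3, 4, 9}.
Its 3×3 block (box 7) already contains {1, 2, 4, 5, 9}.
Removing those from 1–9 leaves {6, 8} as the candidates for R9C3.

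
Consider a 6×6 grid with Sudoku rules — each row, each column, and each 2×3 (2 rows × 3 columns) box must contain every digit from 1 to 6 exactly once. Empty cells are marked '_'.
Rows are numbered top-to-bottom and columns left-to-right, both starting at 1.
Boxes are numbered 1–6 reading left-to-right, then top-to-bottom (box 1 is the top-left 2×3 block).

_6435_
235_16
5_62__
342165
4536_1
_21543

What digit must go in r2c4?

4

Row 2 already contains {1, 2, 3, 5, 6}.
Column 4 already contains {1, 2, 3, 5, 6}.
Its 2×3 block (box 2) already contains {1, 3, 5, 6}.
The only value from 1–6 not eliminated is 4, so r2c4 = 4.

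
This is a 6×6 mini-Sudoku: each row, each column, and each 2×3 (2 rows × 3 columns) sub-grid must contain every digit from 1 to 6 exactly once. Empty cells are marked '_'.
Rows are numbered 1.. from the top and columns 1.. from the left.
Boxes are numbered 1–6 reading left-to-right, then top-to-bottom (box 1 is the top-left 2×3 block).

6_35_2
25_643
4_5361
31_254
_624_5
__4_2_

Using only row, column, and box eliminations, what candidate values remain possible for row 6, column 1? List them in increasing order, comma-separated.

1,5

Row 6 already contains {2, 4}.
Column 1 already contains {2, 3, 4, 6}.
Its 2×3 block (box 5) already contains {2, 4, 6}.
Removing those from 1–6 leaves {1, 5} as the candidates for row 6, column 1.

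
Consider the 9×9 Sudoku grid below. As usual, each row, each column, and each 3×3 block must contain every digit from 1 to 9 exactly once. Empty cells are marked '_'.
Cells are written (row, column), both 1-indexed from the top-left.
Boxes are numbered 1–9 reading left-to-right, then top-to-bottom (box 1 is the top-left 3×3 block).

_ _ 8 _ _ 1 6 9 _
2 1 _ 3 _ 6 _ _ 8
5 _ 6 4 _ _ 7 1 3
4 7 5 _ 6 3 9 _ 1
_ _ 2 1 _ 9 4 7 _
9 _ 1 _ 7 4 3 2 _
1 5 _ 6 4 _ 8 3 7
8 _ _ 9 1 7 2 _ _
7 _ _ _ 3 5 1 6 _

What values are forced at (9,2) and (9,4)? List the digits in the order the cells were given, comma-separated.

For (9,2):
  Consider where 2 can go in column 2.
  (1,2) is out (box 1 already has a 2).
  (3,2) is out (box 1 already has a 2).
  (5,2) is out (row 5 already has a 2).
  (6,2) is out (row 6 already has a 2).
  (8,2) is out (row 8 already has a 2).
  So the only cell in column 2 that can hold 2 is (9,2).
  So (9,2) = 2.
For (9,4):
  Consider where 8 can go in box 8.
  (7,6) is out (row 7 already has a 8).
  So the only cell in box 8 that can hold 8 is (9,4).
  So (9,4) = 8.

2,8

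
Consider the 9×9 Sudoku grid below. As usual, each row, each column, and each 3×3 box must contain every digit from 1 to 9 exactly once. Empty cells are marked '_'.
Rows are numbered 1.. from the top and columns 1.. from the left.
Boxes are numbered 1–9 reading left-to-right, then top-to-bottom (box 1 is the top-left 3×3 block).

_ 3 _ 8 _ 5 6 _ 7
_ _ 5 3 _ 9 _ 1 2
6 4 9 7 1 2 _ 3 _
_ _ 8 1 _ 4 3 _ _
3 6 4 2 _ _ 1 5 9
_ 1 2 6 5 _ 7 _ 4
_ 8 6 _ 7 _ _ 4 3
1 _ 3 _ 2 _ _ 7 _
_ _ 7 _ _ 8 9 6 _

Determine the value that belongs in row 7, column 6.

1

Row 7 already contains {3, 4, 6, 7, 8}.
Column 6 already contains {2, 4, 5, 8, 9}.
Its 3×3 block (box 8) already contains {2, 7, 8}.
The only value from 1–9 not eliminated is 1, so row 7, column 6 = 1.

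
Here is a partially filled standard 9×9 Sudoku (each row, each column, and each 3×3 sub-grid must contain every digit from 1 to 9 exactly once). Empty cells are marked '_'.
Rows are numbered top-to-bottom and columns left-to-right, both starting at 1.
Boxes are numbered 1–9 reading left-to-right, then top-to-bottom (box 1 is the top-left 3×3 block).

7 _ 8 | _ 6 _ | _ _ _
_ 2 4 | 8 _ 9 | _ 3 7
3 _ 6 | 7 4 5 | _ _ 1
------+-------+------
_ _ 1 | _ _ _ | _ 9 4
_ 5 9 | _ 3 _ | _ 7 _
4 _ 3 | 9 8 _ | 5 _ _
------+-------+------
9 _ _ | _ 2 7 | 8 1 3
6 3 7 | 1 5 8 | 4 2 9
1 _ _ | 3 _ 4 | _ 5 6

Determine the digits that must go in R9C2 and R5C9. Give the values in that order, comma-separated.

For R9C2:
  Row 9 already contains {1, 3, 4, 5, 6}.
  Column 2 already contains {2, 3, 5}.
  Its 3×3 block (box 7) already contains {1, 3, 6, 7, 9}.
  The only value from 1–9 not eliminated is 8, so R9C2 = 8.
For R5C9:
  Consider where 8 can go in box 6.
  R4C7 is out (column 7 already has a 8).
  R5C7 is out (column 7 already has a 8).
  R6C8 is out (row 6 already has a 8).
  R6C9 is out (row 6 already has a 8).
  So the only cell in box 6 that can hold 8 is R5C9.
  So R5C9 = 8.

8,8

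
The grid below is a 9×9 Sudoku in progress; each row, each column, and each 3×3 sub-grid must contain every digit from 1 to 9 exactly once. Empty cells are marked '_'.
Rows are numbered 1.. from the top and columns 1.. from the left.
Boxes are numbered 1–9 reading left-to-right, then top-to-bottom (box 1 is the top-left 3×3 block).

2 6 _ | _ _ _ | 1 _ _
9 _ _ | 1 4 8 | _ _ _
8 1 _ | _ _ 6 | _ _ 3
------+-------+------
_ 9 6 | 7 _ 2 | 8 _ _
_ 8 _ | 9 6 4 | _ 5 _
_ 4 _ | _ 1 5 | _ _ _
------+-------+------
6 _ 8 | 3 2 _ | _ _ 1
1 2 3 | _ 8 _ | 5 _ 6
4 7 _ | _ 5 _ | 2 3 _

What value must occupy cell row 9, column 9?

Cell row 9, column 9 itself could take any of {8, 9} by direct elimination.
Consider where 8 can go in row 9.
row 9, column 3 is out (column 3 already has a 8).
row 9, column 4 is out (box 8 already has a 8).
row 9, column 6 is out (column 6 already has a 8).
So the only cell in row 9 that can hold 8 is row 9, column 9.
Therefore row 9, column 9 = 8.

8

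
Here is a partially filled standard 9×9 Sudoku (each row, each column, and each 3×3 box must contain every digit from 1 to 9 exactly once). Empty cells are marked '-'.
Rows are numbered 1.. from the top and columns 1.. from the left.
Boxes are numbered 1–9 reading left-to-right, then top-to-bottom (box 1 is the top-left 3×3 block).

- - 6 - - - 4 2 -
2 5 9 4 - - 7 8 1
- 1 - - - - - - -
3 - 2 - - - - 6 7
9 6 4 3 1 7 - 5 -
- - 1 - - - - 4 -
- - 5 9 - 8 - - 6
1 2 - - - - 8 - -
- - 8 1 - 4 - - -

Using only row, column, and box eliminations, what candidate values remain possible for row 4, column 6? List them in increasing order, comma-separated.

5,9

Row 4 already contains {2, 3, 6, 7}.
Column 6 already contains {4, 7, 8}.
Its 3×3 block (box 5) already contains {1, 3, 7}.
Removing those from 1–9 leaves {5, 9} as the candidates for row 4, column 6.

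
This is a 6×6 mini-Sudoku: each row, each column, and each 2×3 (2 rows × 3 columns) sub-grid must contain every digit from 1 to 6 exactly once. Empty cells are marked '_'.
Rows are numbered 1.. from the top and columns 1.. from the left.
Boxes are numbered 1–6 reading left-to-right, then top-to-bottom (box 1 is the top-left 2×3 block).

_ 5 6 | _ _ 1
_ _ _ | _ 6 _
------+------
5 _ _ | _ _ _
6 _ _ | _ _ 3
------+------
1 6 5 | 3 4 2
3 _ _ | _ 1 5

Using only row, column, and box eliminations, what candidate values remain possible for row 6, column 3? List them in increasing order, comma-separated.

Row 6 already contains {1, 3, 5}.
Column 3 already contains {5, 6}.
Its 2×3 block (box 5) already contains {1, 3, 5, 6}.
Removing those from 1–6 leaves {2, 4} as the candidates for row 6, column 3.

2,4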